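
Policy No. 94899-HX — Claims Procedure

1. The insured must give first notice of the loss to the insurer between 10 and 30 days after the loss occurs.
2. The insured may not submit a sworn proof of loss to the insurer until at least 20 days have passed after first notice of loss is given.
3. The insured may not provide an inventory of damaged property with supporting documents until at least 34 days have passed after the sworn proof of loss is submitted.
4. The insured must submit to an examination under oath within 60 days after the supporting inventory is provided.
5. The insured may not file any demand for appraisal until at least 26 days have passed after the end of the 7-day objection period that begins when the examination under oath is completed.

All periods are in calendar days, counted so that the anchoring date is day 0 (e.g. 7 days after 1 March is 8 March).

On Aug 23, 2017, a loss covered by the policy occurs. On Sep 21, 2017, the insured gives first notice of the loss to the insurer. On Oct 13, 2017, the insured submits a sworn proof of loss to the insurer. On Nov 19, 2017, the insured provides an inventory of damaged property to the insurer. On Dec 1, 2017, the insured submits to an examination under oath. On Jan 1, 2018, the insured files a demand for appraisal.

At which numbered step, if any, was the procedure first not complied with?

Step 1: the window is 10–30 days after Aug 23, 2017 (when the loss occurs), so Sep 2, 2017 through Sep 22, 2017; done Sep 21, 2017, which is between those dates.
Step 2: the earliest permitted date is 20 days after Sep 21, 2017 (when first notice of loss is given), i.e. Oct 11, 2017; Oct 13, 2017 is on or after that date.
Step 3: the earliest permitted date is 34 days after Oct 13, 2017 (when the sworn proof of loss is submitted), i.e. Nov 16, 2017; Nov 19, 2017 is on or after that date.
Step 4: 60 days after Nov 19, 2017 (when the supporting inventory is provided) is Jan 18, 2018; Dec 1, 2017 is within that limit.
Step 5: the earliest permitted date is 26 days after Dec 8, 2017 (end of the 7-day objection period, which began when the examination under oath is completed on Dec 1, 2017), i.e. Jan 3, 2018; Jan 1, 2018 is 2 days before the earliest permitted date.

Step 5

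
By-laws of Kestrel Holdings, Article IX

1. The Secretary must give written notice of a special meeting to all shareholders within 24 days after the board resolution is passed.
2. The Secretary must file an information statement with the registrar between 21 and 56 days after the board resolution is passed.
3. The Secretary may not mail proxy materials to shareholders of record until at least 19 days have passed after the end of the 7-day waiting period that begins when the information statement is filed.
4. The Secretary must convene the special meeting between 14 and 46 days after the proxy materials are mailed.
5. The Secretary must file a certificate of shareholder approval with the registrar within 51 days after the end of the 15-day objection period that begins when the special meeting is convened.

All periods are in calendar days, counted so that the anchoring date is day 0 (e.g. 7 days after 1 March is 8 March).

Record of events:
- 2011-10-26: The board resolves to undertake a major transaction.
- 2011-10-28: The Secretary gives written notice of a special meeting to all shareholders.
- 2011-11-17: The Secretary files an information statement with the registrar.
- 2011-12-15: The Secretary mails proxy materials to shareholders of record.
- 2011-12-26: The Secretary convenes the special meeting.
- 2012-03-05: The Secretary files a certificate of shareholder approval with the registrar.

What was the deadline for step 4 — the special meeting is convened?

2012-01-30

Step 4 runs from 2011-12-15, when the proxy materials are mailed. The window is 14–46 days after 2011-12-15; it closes on 2012-01-30.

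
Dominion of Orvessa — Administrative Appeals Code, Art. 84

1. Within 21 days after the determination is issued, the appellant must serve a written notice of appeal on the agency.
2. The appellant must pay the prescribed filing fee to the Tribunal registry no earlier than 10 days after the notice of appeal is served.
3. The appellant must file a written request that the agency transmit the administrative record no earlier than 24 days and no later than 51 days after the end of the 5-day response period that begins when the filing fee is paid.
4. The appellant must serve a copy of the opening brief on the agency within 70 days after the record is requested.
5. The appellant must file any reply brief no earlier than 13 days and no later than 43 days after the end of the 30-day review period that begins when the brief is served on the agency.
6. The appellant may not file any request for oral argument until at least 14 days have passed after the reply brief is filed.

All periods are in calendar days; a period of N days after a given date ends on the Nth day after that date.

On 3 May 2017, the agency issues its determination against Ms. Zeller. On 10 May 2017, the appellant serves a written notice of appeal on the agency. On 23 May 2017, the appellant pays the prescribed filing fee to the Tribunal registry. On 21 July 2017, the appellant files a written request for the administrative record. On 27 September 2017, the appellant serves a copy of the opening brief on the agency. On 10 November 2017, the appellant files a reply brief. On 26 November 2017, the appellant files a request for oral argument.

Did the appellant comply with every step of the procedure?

Step 1 — counting 21 days from 3 May 2017 (when the determination is issued) gives a deadline of 24 May 2017; completed 10 May 2017, before the deadline.
Step 2 — must wait 10 days from 10 May 2017 (when the notice of appeal is served), so not before 20 May 2017; done 23 May 2017, after the minimum wait.
Step 3 — 24 and 51 days from 28 May 2017 (end of the 5-day response period, which began when the filing fee is paid on 23 May 2017) are 21 June 2017 and 18 July 2017 respectively; 21 July 2017 is 3 days past the end of the window.
The analysis stops there.

No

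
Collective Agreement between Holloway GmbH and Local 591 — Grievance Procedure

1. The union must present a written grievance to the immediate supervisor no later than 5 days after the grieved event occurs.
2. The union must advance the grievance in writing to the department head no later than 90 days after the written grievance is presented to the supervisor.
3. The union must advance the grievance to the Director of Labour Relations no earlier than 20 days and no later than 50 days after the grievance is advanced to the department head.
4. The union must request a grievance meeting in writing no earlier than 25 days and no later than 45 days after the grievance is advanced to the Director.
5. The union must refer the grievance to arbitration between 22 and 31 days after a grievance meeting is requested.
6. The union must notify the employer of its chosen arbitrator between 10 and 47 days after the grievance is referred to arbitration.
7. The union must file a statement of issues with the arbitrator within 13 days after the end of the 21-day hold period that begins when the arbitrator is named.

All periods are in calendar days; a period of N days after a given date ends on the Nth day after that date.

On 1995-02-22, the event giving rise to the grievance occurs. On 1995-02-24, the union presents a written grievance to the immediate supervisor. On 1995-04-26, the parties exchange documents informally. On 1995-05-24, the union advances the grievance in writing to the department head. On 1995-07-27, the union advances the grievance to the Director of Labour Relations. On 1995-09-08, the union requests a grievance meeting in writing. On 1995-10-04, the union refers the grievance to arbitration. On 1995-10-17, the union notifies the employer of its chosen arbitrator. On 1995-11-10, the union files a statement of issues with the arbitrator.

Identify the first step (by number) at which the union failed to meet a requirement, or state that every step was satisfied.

Step 1 — counting 5 days from 1995-02-22 (when the grieved event occurs) gives a deadline of 1995-02-27; done 1995-02-24 — timely.
Step 2 — counting 90 days from 1995-02-24 (when the written grievance is presented to the supervisor) gives a deadline of 1995-05-25; completed 1995-05-24, before the deadline.
Step 3 — 20 and 50 days from 1995-05-24 (when the grievance is advanced to the department head) are 1995-06-13 and 1995-07-13 respectively; 1995-07-27 is 14 days past the end of the window.
That is the first point of non-compliance.

Step 3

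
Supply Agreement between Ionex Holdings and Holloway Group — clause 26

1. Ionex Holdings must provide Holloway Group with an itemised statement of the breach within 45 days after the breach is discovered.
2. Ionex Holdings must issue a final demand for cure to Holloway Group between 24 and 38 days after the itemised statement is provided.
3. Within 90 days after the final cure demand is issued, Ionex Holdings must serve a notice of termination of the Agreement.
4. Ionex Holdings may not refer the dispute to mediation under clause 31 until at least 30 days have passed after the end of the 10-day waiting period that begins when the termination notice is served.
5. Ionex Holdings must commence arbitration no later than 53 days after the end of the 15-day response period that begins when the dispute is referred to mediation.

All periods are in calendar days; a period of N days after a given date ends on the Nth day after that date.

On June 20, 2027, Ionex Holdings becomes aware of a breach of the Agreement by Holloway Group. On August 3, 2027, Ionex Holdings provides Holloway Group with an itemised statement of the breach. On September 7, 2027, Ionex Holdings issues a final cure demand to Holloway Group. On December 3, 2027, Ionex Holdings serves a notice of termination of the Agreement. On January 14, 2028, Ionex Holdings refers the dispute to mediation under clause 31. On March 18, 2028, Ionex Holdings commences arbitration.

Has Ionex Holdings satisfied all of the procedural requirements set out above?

Step 1 — counting 45 days from June 20, 2027 (when the breach is discovered) gives a deadline of August 4, 2027; August 3, 2027 is within that limit.
Step 2 — 24 and 38 days from August 3, 2027 (when the itemised statement is provided) are August 27, 2027 and September 10, 2027 respectively; September 7, 2027 falls inside that range.
Step 3 — counting 90 days from September 7, 2027 (when the final cure demand is issued) gives a deadline of December 6, 2027; December 3, 2027 is within that limit.
Step 4 — must wait 30 days from December 13, 2027 (end of the 10-day waiting period, which began when the termination notice is served on December 3, 2027), so not before January 12, 2028; done January 14, 2028, after the minimum wait.
Step 5 — counting 53 days from January 29, 2028 (end of the 15-day response period, which began when the dispute is referred to mediation on January 14, 2028) gives a deadline of March 22, 2028; March 18, 2028 is within that limit.

Yes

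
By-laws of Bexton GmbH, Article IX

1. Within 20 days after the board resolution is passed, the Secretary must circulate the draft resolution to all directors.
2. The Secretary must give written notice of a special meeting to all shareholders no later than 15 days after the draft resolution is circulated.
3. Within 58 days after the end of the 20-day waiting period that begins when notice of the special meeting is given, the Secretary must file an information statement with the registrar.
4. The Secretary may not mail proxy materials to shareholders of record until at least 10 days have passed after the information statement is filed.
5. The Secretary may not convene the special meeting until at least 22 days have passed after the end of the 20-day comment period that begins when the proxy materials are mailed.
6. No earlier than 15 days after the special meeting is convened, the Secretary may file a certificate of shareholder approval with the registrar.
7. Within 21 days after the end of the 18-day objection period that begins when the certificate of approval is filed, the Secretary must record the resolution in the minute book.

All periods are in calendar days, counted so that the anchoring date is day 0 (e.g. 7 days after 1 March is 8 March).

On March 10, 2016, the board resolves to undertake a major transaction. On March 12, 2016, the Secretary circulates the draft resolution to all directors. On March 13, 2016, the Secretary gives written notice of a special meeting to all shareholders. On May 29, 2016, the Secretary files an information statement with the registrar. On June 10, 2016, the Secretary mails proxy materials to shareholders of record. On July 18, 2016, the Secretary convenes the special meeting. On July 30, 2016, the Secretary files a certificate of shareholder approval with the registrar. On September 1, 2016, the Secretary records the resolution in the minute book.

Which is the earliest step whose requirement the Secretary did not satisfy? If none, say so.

Step 5

(1) due by March 10, 2016 + 20 days = March 30, 2016; done March 12, 2016 — timely.
(2) due by March 12, 2016 + 15 days = March 27, 2016; done March 13, 2016 — timely.
(3) due by April 2, 2016 + 58 days = May 30, 2016; completed May 29, 2016, before the deadline.
(4) permitted from May 29, 2016 + 10 days = June 8, 2016 onward; done June 10, 2016, after the minimum wait.
(5) permitted from June 30, 2016 + 22 days = July 22, 2016 onward; acted on July 18, 2016, 4 days prematurely.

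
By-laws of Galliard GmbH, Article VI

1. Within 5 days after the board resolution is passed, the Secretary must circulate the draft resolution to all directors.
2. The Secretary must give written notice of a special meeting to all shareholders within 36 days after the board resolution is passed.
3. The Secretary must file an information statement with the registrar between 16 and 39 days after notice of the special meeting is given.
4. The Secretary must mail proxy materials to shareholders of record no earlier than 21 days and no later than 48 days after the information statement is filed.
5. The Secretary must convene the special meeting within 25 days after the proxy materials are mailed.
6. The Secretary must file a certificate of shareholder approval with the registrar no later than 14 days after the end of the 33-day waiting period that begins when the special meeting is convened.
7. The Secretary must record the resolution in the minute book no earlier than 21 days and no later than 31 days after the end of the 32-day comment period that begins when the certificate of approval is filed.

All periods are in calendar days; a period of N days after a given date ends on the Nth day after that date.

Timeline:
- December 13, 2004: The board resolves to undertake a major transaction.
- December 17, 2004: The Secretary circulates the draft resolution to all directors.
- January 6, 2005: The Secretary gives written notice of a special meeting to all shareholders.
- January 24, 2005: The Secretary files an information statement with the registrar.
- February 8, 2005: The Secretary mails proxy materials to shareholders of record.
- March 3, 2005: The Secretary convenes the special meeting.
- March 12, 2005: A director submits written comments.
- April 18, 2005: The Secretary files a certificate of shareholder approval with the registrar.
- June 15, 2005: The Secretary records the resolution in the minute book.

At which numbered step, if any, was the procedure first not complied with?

Step 4

Step 1: 5 days after December 13, 2004 (when the board resolution is passed) is December 18, 2004; completed December 17, 2004, before the deadline.
Step 2: 36 days after December 13, 2004 (when the board resolution is passed) is January 18, 2005; January 6, 2005 is within that limit.
Step 3: the window is 16–39 days after January 6, 2005 (when notice of the special meeting is given), so January 22, 2005 through February 14, 2005; done January 24, 2005, which is between those dates.
Step 4: the window is 21–48 days after January 24, 2005 (when the information statement is filed), so February 14, 2005 through March 13, 2005; done February 8, 2005 — 6 days before the window opened.
Later steps need not be reached.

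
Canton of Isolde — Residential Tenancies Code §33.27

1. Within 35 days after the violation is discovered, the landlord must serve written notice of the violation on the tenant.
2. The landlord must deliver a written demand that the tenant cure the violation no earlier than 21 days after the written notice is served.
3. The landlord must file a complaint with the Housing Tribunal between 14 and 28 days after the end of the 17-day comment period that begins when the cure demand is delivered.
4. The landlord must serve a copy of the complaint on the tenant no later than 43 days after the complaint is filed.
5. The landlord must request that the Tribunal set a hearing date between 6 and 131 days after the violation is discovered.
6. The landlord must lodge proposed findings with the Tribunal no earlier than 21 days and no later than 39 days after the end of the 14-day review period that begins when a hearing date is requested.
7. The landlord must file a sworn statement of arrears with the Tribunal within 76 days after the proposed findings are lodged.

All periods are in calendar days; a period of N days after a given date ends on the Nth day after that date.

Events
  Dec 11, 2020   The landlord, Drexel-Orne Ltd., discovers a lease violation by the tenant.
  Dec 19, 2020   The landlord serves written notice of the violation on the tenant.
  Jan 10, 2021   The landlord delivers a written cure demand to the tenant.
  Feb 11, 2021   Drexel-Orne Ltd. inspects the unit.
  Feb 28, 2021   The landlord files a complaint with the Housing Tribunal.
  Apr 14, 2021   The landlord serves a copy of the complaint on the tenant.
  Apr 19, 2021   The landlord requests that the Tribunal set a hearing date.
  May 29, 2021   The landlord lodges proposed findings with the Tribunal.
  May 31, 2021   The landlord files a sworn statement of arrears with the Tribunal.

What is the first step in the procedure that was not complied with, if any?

(1) due by Dec 11, 2020 + 35 days = Jan 15, 2021; done Dec 19, 2020 — timely.
(2) permitted from Dec 19, 2020 + 21 days = Jan 9, 2021 onward; Jan 10, 2021 is on or after that date.
(3) the permitted window runs from Jan 27, 2021 + 14 = Feb 10, 2021 to Jan 27, 2021 + 28 = Feb 24, 2021; Feb 28, 2021 is 4 days past the end of the window.
Later steps need not be reached.

Step 3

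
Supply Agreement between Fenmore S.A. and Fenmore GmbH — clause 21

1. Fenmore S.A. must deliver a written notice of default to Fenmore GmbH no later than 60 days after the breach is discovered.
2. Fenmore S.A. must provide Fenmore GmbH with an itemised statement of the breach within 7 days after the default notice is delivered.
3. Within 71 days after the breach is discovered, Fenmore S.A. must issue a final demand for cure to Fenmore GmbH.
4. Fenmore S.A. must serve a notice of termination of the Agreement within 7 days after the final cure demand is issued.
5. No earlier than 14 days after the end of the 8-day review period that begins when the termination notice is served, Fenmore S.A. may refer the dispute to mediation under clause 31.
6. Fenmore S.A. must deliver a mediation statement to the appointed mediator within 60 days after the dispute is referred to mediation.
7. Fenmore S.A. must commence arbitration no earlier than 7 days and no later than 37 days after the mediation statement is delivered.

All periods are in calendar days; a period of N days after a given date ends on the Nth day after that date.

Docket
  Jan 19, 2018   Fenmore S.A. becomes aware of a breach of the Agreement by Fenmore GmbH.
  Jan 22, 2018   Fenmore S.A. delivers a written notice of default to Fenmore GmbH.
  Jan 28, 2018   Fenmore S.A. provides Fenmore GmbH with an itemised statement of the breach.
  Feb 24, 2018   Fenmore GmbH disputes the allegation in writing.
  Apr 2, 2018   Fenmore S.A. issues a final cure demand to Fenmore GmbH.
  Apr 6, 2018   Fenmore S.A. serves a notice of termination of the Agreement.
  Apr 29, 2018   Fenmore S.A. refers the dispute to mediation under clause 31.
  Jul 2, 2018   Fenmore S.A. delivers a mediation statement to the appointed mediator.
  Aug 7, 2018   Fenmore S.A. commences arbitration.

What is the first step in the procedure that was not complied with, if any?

Step 3

Step 1: 60 days after Jan 19, 2018 (when the breach is discovered) is Mar 20, 2018; Jan 22, 2018 is within that limit.
Step 2: 7 days after Jan 22, 2018 (when the default notice is delivered) is Jan 29, 2018; done Jan 28, 2018 — timely.
Step 3: 71 days after Jan 19, 2018 (when the breach is discovered) is Mar 31, 2018; done Apr 2, 2018 — 2 days late.
The procedure was therefore not followed at step 3.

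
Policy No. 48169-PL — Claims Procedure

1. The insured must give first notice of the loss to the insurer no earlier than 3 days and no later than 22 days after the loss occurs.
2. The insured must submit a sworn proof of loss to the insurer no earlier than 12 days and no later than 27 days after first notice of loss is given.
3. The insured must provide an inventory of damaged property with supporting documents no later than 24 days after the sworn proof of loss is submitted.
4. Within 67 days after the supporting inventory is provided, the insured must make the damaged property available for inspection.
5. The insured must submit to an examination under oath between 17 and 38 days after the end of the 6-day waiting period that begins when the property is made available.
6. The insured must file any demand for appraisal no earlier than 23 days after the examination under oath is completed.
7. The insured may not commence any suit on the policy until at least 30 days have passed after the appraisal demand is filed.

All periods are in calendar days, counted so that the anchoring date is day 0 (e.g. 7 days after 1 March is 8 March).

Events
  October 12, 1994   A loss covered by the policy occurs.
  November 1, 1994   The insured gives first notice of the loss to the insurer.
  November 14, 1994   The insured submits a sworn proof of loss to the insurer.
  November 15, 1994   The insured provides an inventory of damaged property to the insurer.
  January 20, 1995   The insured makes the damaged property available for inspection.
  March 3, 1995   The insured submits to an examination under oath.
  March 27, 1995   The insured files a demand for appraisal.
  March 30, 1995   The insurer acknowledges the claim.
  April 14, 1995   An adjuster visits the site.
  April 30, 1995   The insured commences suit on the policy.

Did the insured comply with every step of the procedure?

Yes

(1) the permitted window runs from October 12, 1994 + 3 = October 15, 1994 to October 12, 1994 + 22 = November 3, 1994; November 1, 1994 falls inside that range.
(2) the permitted window runs from November 1, 1994 + 12 = November 13, 1994 to November 1, 1994 + 27 = November 28, 1994; done November 14, 1994, which is between those dates.
(3) due by November 14, 1994 + 24 days = December 8, 1994; done November 15, 1994 — timely.
(4) due by November 15, 1994 + 67 days = January 21, 1995; done January 20, 1995 — timely.
(5) the permitted window runs from January 26, 1995 + 17 = February 12, 1995 to January 26, 1995 + 38 = March 5, 1995; March 3, 1995 falls inside that range.
(6) permitted from March 3, 1995 + 23 days = March 26, 1995 onward; done March 27, 1995 — permitted.
(7) permitted from March 27, 1995 + 30 days = April 26, 1995 onward; April 30, 1995 is on or after that date.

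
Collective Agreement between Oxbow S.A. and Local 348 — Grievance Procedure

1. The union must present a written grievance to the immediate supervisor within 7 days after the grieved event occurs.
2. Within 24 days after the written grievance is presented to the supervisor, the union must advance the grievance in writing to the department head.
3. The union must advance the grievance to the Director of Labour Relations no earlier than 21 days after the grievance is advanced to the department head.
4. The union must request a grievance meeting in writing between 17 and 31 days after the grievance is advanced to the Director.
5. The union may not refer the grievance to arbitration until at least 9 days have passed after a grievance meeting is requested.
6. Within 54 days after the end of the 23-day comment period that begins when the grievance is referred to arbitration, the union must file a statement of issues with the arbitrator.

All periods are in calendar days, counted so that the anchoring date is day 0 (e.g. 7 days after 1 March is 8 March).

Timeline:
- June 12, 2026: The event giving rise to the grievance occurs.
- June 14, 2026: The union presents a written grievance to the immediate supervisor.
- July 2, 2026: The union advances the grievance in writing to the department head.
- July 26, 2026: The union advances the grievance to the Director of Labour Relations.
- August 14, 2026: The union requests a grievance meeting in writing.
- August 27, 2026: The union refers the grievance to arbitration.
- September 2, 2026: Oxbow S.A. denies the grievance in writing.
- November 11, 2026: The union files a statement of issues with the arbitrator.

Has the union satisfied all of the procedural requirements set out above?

Yes

(1) due by June 12, 2026 + 7 days = June 19, 2026; June 14, 2026 is within that limit.
(2) due by June 14, 2026 + 24 days = July 8, 2026; July 2, 2026 is within that limit.
(3) permitted from July 2, 2026 + 21 days = July 23, 2026 onward; July 26, 2026 is on or after that date.
(4) the permitted window runs from July 26, 2026 + 17 = August 12, 2026 to July 26, 2026 + 31 = August 26, 2026; done August 14, 2026 — within the window.
(5) permitted from August 14, 2026 + 9 days = August 23, 2026 onward; August 27, 2026 is on or after that date.
(6) due by September 19, 2026 + 54 days = November 12, 2026; November 11, 2026 is within that limit.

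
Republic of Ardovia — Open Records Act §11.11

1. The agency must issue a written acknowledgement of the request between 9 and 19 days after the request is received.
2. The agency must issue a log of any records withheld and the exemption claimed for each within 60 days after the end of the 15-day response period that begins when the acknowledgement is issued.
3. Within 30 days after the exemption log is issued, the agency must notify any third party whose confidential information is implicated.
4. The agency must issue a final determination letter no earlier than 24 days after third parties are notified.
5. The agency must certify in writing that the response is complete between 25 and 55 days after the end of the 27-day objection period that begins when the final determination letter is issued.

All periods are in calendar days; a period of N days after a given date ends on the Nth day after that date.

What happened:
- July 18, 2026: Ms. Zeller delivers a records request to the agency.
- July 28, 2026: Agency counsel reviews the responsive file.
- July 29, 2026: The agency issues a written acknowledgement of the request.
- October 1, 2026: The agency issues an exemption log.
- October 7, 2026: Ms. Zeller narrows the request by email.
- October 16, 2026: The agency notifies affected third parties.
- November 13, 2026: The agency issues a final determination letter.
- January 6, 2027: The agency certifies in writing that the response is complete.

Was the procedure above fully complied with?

Step 1: the window is 9–19 days after July 18, 2026 (when the request is received), so July 27, 2026 through August 6, 2026; done July 29, 2026, which is between those dates.
Step 2: 60 days after August 13, 2026 (end of the 15-day response period, which began when the acknowledgement is issued on July 29, 2026) is October 12, 2026; completed October 1, 2026, before the deadline.
Step 3: 30 days after October 1, 2026 (when the exemption log is issued) is October 31, 2026; October 16, 2026 is within that limit.
Step 4: the earliest permitted date is 24 days after October 16, 2026 (when third parties are notified), i.e. November 9, 2026; November 13, 2026 is on or after that date.
Step 5: the window is 25–55 days after December 10, 2026 (end of the 27-day objection period, which began when the final determination letter is issued on November 13, 2026), so January 4, 2027 through February 3, 2027; done January 6, 2027, which is between those dates.

Yes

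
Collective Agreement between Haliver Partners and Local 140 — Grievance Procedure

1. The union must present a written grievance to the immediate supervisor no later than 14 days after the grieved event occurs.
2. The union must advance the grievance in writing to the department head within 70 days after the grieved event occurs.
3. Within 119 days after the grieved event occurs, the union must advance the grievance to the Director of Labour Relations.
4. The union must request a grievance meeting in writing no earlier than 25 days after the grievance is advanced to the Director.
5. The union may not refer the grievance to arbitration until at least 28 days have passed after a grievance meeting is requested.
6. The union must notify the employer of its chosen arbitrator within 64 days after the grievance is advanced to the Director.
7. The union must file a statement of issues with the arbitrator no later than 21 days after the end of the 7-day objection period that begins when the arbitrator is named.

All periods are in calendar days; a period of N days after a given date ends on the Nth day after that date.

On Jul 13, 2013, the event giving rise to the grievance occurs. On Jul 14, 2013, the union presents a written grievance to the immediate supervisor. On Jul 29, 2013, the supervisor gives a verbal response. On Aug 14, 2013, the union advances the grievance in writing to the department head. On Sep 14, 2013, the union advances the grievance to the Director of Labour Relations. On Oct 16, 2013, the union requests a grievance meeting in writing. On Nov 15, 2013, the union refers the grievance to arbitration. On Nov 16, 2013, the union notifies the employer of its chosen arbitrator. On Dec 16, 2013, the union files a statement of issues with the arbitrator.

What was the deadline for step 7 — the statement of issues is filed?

Dec 14, 2013

The arbitrator is named on Nov 16, 2013; the 7-day objection period therefore ends Nov 23, 2013, and step 7 runs from that date. 21 days after Nov 23, 2013 is Dec 14, 2013.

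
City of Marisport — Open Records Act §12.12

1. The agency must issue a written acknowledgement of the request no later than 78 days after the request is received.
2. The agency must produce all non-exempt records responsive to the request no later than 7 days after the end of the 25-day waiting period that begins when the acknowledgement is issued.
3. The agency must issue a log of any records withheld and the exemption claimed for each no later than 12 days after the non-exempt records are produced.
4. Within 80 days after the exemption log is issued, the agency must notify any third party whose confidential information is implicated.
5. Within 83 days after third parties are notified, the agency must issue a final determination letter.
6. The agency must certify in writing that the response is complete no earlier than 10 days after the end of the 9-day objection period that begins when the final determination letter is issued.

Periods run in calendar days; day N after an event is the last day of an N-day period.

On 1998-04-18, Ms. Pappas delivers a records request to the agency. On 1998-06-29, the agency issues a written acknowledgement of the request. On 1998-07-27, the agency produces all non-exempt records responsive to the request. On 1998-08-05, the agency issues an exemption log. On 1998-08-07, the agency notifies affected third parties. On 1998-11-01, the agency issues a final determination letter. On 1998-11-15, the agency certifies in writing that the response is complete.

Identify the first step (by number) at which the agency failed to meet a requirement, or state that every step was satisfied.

(1) due by 1998-04-18 + 78 days = 1998-07-05; done 1998-06-29 — timely.
(2) due by 1998-07-24 + 7 days = 1998-07-31; completed 1998-07-27, before the deadline.
(3) due by 1998-07-27 + 12 days = 1998-08-08; completed 1998-08-05, before the deadline.
(4) due by 1998-08-05 + 80 days = 1998-10-24; 1998-08-07 is within that limit.
(5) due by 1998-08-07 + 83 days = 1998-10-29; not done until 1998-11-01, 3 days after the deadline.

Step 5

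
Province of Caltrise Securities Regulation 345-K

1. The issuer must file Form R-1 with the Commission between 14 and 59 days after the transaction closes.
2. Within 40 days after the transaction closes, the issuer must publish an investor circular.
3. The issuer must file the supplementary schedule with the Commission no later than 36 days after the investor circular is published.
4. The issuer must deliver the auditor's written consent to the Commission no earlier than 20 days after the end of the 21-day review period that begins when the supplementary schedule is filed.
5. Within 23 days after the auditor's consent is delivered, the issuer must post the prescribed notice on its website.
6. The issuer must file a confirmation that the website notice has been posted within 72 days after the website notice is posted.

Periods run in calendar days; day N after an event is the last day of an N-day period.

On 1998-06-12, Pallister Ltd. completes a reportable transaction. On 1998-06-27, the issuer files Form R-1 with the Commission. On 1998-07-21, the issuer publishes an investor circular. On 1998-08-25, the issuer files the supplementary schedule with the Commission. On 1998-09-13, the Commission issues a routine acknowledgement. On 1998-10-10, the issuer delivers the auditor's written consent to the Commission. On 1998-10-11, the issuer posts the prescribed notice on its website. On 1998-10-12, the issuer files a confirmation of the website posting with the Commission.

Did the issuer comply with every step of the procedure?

Step 1 — 14 and 59 days from 1998-06-12 (when the transaction closes) are 1998-06-26 and 1998-08-10 respectively; 1998-06-27 falls inside that range.
Step 2 — counting 40 days from 1998-06-12 (when the transaction closes) gives a deadline of 1998-07-22; completed 1998-07-21, before the deadline.
Step 3 — counting 36 days from 1998-07-21 (when the investor circular is published) gives a deadline of 1998-08-26; 1998-08-25 is within that limit.
Step 4 — must wait 20 days from 1998-09-15 (end of the 21-day review period, which began when the supplementary schedule is filed on 1998-08-25), so not before 1998-10-05; done 1998-10-10 — permitted.
Step 5 — counting 23 days from 1998-10-10 (when the auditor's consent is delivered) gives a deadline of 1998-11-02; done 1998-10-11 — timely.
Step 6 — counting 72 days from 1998-10-11 (when the website notice is posted) gives a deadline of 1998-12-22; 1998-10-12 is within that limit.

Yes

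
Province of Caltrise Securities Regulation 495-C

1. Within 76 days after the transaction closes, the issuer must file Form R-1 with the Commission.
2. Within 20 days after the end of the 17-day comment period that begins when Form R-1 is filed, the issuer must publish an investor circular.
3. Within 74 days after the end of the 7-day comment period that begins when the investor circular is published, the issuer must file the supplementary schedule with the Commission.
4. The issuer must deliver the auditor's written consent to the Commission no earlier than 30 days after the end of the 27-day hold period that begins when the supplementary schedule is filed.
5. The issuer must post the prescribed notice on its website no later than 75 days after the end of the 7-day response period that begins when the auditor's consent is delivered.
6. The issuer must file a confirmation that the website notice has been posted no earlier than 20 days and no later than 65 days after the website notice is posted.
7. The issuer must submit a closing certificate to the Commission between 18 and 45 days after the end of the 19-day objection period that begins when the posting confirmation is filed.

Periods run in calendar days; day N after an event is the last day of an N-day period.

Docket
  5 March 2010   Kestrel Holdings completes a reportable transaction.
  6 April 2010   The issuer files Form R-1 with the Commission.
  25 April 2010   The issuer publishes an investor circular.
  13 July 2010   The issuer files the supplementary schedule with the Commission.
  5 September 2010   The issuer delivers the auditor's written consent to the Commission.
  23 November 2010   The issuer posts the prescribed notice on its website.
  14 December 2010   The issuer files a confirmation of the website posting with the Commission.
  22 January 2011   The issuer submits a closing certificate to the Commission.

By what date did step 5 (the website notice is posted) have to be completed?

The auditor's consent is delivered on 5 September 2010; the 7-day response period therefore ends 12 September 2010, and step 5 runs from that date. 75 days after 12 September 2010 is 26 November 2010.

26 November 2010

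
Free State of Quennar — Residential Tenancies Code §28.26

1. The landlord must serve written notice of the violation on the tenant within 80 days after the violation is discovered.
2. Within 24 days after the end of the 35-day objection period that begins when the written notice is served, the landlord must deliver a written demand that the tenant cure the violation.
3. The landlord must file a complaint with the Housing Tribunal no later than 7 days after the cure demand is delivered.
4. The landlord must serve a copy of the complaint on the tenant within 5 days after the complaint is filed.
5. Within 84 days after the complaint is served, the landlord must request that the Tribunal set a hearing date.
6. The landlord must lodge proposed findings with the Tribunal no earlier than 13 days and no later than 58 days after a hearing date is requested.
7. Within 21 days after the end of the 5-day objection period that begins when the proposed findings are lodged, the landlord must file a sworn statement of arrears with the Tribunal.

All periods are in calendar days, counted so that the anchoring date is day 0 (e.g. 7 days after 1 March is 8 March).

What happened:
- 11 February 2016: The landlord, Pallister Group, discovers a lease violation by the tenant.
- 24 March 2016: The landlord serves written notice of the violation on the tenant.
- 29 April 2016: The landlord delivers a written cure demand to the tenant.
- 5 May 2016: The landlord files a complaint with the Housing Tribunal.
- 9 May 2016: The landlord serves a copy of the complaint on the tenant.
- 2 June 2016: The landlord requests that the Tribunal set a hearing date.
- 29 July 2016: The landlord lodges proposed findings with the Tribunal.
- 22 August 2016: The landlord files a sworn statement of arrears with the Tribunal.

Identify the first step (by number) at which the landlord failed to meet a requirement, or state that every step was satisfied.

None — every step was satisfied

Step 1: 80 days after 11 February 2016 (when the violation is discovered) is 1 May 2016; completed 24 March 2016, before the deadline.
Step 2: 24 days after 28 April 2016 (end of the 35-day objection period, which began when the written notice is served on 24 March 2016) is 22 May 2016; done 29 April 2016 — timely.
Step 3: 7 days after 29 April 2016 (when the cure demand is delivered) is 6 May 2016; 5 May 2016 is within that limit.
Step 4: 5 days after 5 May 2016 (when the complaint is filed) is 10 May 2016; 9 May 2016 is within that limit.
Step 5: 84 days after 9 May 2016 (when the complaint is served) is 1 August 2016; 2 June 2016 is within that limit.
Step 6: the window is 13–58 days after 2 June 2016 (when a hearing date is requested), so 15 June 2016 through 30 July 2016; done 29 July 2016 — within the window.
Step 7: 21 days after 3 August 2016 (end of the 5-day objection period, which began when the proposed findings are lodged on 29 July 2016) is 24 August 2016; done 22 August 2016 — timely.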